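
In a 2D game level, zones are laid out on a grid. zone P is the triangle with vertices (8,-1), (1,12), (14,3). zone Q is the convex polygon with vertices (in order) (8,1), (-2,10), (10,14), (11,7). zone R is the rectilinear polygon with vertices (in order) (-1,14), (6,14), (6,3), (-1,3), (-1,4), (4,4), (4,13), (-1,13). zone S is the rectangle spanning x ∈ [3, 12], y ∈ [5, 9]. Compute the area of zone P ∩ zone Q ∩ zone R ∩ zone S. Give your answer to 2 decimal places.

The intersection is the polygon with vertices (6,5), (4.769,5), (4,6.429), (4,9), (5.333,9), (6,8.539).
By the shoelace formula its area is 7.30.

7.30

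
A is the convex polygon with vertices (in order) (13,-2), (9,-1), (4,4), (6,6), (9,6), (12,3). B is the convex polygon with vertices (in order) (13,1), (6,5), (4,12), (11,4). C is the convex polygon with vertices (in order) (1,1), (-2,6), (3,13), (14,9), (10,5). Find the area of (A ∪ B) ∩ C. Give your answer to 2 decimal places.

21.36

The region (A ∪ B) ∩ C is the polygon with vertices (4,4), (5.778,5.778), (4,12), (10.067,5.067), (10,5), (5.154,2.846).
By the shoelace formula its area is 21.36.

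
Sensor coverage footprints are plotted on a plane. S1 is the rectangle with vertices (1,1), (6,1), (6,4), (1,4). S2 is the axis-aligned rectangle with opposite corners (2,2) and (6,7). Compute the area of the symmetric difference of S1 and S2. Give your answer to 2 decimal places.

|S1∩S2|: x∈[2,6], y∈[2,4] → 4·2 = 8.
|S1 △ S2| = |S1| + |S2| − 2·|S1∩S2| = 15 + 20 − 16 = 19.00.

19.00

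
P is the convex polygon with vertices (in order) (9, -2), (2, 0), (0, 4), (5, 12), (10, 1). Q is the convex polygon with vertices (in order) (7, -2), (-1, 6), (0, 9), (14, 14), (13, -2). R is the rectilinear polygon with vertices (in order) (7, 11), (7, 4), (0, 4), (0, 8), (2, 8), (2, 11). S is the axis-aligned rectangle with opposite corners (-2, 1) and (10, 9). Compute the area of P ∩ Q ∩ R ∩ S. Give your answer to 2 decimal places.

The intersection is the polygon with vertices (3.125,9), (6.364,9), (7,7.6), (7,4), (1,4), (0.385,4.615).
By the shoelace formula its area is 26.43.

26.43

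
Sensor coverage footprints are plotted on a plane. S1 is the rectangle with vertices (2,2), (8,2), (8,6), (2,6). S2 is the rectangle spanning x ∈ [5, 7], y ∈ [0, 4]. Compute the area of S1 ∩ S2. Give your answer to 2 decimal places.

4.00

|S1∩S2|: x∈[5,7], y∈[2,4] → 2·2 = 4.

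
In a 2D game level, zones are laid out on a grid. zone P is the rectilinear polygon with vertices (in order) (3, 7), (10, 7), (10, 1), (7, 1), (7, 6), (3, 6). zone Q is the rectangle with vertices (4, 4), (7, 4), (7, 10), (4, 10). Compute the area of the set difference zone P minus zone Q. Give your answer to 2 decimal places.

|zone P| = 22, |zone P∩zone Q| = 3.
|zone P ∖ zone Q| = |zone P| − |zone P∩zone Q| = 22 − 3 = 19.00.

19.00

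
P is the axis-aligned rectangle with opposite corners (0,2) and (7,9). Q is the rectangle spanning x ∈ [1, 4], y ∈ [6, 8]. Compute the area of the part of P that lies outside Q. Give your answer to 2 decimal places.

|P∩Q|: x∈[1,4], y∈[6,8] → 3·2 = 6.
|P| = 49.
|P ∖ Q| = |P| − |P∩Q| = 49 − 6 = 43.00.

43.00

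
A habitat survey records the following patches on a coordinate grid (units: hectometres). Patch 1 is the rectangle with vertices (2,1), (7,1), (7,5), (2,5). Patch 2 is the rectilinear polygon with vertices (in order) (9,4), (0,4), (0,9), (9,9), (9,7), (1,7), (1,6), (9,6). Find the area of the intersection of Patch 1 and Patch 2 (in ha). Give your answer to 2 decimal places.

5.00

The intersection is the polygon with vertices (2,5), (7,5), (7,4), (2,4).
By the shoelace formula its area is 5.00.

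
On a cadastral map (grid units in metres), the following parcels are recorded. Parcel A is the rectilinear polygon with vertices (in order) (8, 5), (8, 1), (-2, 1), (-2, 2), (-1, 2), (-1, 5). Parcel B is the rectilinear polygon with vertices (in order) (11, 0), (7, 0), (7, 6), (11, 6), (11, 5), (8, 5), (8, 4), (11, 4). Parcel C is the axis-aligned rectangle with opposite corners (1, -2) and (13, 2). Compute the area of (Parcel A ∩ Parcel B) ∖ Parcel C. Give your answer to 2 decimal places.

3.00

|Parcel A ∩ Parcel B| = 4.
|(Parcel A ∩ Parcel B) ∩ Parcel C| = 1.
|(Parcel A ∩ Parcel B) ∖ Parcel C| = 4 − 1 = 3.00.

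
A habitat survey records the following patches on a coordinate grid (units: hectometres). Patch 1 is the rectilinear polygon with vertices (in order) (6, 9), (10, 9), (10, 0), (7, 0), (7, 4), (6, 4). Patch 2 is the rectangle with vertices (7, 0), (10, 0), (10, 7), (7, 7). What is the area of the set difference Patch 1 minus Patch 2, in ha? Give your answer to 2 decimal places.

11.00

|Patch 1| = 32, |Patch 1∩Patch 2| = 21.
|Patch 1 ∖ Patch 2| = |Patch 1| − |Patch 1∩Patch 2| = 32 − 21 = 11.00.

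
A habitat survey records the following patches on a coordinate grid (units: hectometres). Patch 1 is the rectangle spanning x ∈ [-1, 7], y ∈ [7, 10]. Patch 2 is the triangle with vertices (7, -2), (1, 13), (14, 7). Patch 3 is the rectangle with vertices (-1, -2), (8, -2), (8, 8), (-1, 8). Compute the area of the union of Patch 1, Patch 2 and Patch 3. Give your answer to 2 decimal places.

147.34

By inclusion–exclusion:
Individual areas: |Patch 1| = 24, |Patch 2| = 79.5, |Patch 3| = 90.
|Patch 1∩Patch 2| = 12.6.
|Patch 1∩Patch 3|: x∈[-1,7], y∈[7,8] → 8·1 = 8.
|Patch 2∩Patch 3| = 29.3571.
|Patch 1∩Patch 2∩Patch 3| = 3.8.
|Patch 1 ∪ Patch 2 ∪ Patch 3| = 193.5 − 49.9571 + 3.8 = 147.34.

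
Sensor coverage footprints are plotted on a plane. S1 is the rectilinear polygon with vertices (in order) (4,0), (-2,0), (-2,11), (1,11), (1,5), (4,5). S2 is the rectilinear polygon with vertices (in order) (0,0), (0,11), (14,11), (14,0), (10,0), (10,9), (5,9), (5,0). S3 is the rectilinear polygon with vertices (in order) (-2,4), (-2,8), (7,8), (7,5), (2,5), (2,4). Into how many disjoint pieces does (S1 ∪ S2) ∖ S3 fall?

2

(S1 ∪ S2) ∖ S3 splits into 2 disjoint pieces (area 31, area 75).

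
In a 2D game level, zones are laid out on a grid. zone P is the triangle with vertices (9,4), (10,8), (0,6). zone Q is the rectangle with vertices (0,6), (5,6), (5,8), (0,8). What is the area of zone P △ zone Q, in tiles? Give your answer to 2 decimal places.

24.00

|zone P| = 19, |zone Q| = 10, |zone P∩zone Q| = 2.5.
|zone P △ zone Q| = |zone P| + |zone Q| − 2·|zone P∩zone Q| = 19 + 10 − 5 = 24.00.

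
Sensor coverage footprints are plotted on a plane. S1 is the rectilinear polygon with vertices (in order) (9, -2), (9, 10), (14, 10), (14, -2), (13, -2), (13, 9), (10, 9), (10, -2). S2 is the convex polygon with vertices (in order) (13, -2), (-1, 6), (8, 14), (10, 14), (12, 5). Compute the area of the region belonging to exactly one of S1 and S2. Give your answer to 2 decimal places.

|S1| = 27, |S2| = 110.5, |S1∩S2| = 11.
|S1 △ S2| = |S1| + |S2| − 2·|S1∩S2| = 27 + 110.5 − 22 = 115.50.

115.50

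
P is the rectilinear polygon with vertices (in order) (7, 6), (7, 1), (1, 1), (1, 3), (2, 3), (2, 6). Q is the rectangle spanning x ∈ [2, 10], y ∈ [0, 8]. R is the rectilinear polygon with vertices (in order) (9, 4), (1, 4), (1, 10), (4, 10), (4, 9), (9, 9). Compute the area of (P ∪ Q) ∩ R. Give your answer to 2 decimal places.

28.00

The region (P ∪ Q) ∩ R is the polygon with vertices (2,6), (2,8), (9,8), (9,4), (2,4).
By the shoelace formula its area is 28.00.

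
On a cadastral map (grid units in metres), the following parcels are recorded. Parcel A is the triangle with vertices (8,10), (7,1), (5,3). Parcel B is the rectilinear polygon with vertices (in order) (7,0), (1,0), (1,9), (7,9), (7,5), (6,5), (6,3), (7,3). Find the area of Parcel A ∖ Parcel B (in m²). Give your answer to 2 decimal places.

5.33

|Parcel A| = 10, |Parcel A∩Parcel B| = 4.6667.
|Parcel A ∖ Parcel B| = |Parcel A| − |Parcel A∩Parcel B| = 10 − 4.6667 = 5.33.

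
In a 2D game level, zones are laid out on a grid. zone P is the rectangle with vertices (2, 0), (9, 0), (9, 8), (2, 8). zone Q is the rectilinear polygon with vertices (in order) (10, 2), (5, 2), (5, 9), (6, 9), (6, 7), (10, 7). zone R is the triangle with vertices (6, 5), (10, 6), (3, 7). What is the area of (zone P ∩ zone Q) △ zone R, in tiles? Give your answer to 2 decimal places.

|zone P ∩ zone Q| = 21.
|(zone P ∩ zone Q) ∩ zone R| = 4.256.
|(zone P ∩ zone Q) △ zone R| = 21 + 5.5 − 8.5119 = 17.99.

17.99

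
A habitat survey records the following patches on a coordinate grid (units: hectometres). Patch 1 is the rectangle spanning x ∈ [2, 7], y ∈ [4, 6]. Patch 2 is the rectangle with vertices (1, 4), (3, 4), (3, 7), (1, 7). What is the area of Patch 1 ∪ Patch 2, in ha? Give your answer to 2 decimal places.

14.00

By inclusion–exclusion:
Individual areas: |Patch 1| = 10, |Patch 2| = 6.
|Patch 1∩Patch 2|: x∈[2,3], y∈[4,6] → 1·2 = 2.
|Patch 1 ∪ Patch 2| = 16 − 2 = 14.00.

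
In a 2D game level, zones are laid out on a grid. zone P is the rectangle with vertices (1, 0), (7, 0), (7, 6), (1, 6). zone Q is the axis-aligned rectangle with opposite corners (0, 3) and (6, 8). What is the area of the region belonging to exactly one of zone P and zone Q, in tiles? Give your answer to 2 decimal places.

|zone P∩zone Q|: x∈[1,6], y∈[3,6] → 5·3 = 15.
|zone P △ zone Q| = |zone P| + |zone Q| − 2·|zone P∩zone Q| = 36 + 30 − 30 = 36.00.

36.00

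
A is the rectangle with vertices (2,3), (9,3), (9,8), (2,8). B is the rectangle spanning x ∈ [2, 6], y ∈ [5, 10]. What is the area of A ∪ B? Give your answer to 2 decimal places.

43.00

By inclusion–exclusion:
Individual areas: |A| = 35, |B| = 20.
|A∩B|: x∈[2,6], y∈[5,8] → 4·3 = 12.
|A ∪ B| = 55 − 12 = 43.00.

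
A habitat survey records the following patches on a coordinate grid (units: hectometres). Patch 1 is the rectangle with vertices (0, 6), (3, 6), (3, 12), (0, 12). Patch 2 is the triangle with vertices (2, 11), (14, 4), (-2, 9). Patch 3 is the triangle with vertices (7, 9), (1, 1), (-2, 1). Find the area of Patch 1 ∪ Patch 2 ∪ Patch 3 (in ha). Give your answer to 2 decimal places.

By inclusion–exclusion:
Individual areas: |Patch 1| = 18, |Patch 2| = 26, |Patch 3| = 12.
|Patch 1∩Patch 2| = 7.9896.
|Patch 1∩Patch 3| = 0.
|Patch 2∩Patch 3| = 0.8228.
|Patch 1∩Patch 2∩Patch 3| = 0.
|Patch 1 ∪ Patch 2 ∪ Patch 3| = 56 − 8.8124 + 0 = 47.19.

47.19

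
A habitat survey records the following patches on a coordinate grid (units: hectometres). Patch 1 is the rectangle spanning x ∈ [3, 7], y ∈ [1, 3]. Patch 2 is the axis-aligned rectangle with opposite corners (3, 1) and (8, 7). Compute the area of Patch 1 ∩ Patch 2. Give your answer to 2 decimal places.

8.00

|Patch 1∩Patch 2|: x∈[3,7], y∈[1,3] → 4·2 = 8.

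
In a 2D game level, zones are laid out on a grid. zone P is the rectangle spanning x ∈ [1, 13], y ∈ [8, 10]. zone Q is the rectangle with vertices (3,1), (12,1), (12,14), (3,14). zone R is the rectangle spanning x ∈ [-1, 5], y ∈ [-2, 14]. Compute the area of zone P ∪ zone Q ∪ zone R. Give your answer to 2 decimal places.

By inclusion–exclusion:
Individual areas: |zone P| = 24, |zone Q| = 117, |zone R| = 96.
|zone P∩zone Q|: x∈[3,12], y∈[8,10] → 9·2 = 18.
|zone P∩zone R|: x∈[1,5], y∈[8,10] → 4·2 = 8.
|zone Q∩zone R|: x∈[3,5], y∈[1,14] → 2·13 = 26.
|zone P∩zone Q∩zone R| = 4.
|zone P ∪ zone Q ∪ zone R| = 237 − 52 + 4 = 189.00.

189.00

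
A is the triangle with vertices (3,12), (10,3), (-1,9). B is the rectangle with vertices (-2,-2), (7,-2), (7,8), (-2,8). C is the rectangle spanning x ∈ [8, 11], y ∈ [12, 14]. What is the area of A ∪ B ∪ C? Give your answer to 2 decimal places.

114.64

By inclusion–exclusion:
Individual areas: |A| = 28.5, |B| = 90, |C| = 6.
|A∩B| = 9.8633.
|A∩C| = 0.
|B∩C| = 0 (no overlap).
|A∩B∩C| = 0.
|A ∪ B ∪ C| = 124.5 − 9.8633 + 0 = 114.64.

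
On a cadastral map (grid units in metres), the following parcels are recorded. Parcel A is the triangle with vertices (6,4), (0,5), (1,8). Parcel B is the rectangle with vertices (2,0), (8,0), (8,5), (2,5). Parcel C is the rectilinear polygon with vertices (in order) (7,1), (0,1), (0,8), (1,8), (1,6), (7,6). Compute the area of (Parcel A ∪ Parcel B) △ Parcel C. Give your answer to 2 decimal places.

|Parcel A ∪ Parcel B| = 37.4583.
|(Parcel A ∪ Parcel B) ∩ Parcel C| = 24.9583.
|(Parcel A ∪ Parcel B) △ Parcel C| = 37.4583 + 37 − 49.9167 = 24.54.

24.54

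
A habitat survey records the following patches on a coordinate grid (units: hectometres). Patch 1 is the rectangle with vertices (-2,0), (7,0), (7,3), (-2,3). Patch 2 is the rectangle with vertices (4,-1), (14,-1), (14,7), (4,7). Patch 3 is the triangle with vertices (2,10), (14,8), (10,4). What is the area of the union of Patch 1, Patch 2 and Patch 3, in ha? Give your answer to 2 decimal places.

By inclusion–exclusion:
Individual areas: |Patch 1| = 27, |Patch 2| = 80, |Patch 3| = 28.
|Patch 1∩Patch 2|: x∈[4,7], y∈[0,3] → 3·3 = 9.
|Patch 1∩Patch 3| = 0.
|Patch 2∩Patch 3| = 10.5.
|Patch 1∩Patch 2∩Patch 3| = 0.
|Patch 1 ∪ Patch 2 ∪ Patch 3| = 135 − 19.5 + 0 = 115.50.

115.50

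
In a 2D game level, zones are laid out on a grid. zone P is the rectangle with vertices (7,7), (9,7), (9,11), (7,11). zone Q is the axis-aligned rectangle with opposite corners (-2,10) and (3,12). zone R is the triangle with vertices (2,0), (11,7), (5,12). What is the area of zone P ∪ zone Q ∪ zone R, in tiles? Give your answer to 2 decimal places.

56.50

By inclusion–exclusion:
Individual areas: |zone P| = 8, |zone Q| = 10, |zone R| = 43.5.
|zone P∩zone Q| = 0 (no overlap).
|zone P∩zone R| = 5.
|zone Q∩zone R| = 0.
|zone P∩zone Q∩zone R| = 0.
|zone P ∪ zone Q ∪ zone R| = 61.5 − 5 + 0 = 56.50.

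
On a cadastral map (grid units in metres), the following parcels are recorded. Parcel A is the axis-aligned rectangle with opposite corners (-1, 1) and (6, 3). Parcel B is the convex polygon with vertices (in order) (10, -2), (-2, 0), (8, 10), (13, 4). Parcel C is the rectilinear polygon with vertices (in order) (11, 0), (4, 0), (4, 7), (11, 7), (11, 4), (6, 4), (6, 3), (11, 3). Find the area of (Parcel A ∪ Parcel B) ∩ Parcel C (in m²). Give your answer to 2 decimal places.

43.35

|Parcel A ∪ Parcel B| = 96.
|(Parcel A ∪ Parcel B) ∩ Parcel C| = 43.35.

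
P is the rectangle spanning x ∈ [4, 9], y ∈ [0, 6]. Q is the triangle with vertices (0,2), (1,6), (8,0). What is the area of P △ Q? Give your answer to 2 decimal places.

|P| = 30, |Q| = 17, |P∩Q| = 4.8571.
|P △ Q| = |P| + |Q| − 2·|P∩Q| = 30 + 17 − 9.7143 = 37.29.

37.29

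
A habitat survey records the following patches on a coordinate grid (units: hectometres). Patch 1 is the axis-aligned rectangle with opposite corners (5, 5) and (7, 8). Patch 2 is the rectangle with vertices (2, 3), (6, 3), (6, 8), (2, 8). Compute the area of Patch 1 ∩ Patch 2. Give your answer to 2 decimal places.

|Patch 1∩Patch 2|: x∈[5,6], y∈[5,8] → 1·3 = 3.

3.00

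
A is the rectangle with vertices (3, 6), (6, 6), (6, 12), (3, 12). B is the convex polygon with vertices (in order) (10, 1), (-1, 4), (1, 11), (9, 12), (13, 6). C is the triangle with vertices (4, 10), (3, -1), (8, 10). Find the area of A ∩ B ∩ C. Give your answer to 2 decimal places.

8.73

The intersection is the polygon with vertices (3.636,6), (4,10), (6,10), (6,6).
By the shoelace formula its area is 8.73.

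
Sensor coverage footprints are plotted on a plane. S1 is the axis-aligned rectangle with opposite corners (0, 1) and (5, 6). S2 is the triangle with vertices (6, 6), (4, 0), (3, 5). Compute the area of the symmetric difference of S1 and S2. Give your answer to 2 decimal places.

20.20

|S1| = 25, |S2| = 8, |S1∩S2| = 6.4.
|S1 △ S2| = |S1| + |S2| − 2·|S1∩S2| = 25 + 8 − 12.8 = 20.20.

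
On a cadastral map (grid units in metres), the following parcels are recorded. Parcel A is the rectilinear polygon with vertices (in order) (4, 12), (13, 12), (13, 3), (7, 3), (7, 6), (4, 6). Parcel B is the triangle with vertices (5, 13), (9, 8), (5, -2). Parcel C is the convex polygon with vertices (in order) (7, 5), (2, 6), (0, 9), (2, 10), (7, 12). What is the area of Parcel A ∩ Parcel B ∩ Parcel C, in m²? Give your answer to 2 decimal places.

10.52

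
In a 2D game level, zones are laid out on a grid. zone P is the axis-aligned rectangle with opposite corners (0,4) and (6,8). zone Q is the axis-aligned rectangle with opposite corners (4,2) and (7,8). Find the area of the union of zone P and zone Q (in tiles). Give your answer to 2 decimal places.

34.00

By inclusion–exclusion:
Individual areas: |zone P| = 24, |zone Q| = 18.
|zone P∩zone Q|: x∈[4,6], y∈[4,8] → 2·4 = 8.
|zone P ∪ zone Q| = 42 − 8 = 34.00.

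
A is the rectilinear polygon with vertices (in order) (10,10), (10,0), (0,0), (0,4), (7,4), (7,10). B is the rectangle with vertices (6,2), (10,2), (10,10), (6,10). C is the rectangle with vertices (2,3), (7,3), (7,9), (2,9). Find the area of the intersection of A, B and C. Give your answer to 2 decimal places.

1.00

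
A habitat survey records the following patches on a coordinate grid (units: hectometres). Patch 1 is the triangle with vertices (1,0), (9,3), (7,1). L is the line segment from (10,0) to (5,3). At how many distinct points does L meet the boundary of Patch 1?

The segment meets the boundary at (6.538,2.077), (7.5,1.5).

2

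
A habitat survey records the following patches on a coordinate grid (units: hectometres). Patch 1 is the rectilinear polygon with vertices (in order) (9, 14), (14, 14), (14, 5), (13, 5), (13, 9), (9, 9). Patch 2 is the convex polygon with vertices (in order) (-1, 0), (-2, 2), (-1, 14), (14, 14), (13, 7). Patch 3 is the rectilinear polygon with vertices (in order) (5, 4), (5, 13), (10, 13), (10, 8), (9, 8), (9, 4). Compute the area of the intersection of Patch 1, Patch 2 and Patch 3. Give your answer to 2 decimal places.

The intersection is the polygon with vertices (9,9), (9,13), (10,13), (10,9).
By the shoelace formula its area is 4.00.

4.00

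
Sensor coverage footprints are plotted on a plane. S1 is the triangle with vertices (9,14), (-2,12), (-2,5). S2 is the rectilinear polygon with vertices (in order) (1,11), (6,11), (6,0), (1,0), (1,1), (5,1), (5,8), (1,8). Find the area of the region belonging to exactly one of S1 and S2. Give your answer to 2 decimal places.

|S1| = 38.5, |S2| = 27, |S1∩S2| = 7.5.
|S1 △ S2| = |S1| + |S2| − 2·|S1∩S2| = 38.5 + 27 − 15 = 50.50.

50.50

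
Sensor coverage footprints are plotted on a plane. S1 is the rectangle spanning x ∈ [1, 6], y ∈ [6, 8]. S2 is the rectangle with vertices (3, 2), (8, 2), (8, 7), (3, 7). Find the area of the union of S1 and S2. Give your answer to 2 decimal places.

32.00

By inclusion–exclusion:
Individual areas: |S1| = 10, |S2| = 25.
|S1∩S2|: x∈[3,6], y∈[6,7] → 3·1 = 3.
|S1 ∪ S2| = 35 − 3 = 32.00.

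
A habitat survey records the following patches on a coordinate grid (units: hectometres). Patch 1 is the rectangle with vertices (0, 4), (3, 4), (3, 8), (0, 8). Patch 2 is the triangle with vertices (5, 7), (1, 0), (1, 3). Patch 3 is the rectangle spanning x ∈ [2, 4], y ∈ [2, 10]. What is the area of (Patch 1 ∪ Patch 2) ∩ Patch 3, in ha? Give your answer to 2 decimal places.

The region (Patch 1 ∪ Patch 2) ∩ Patch 3 is the polygon with vertices (3,8), (3,5), (4,6), (4,5.25), (2.143,2), (2,2), (2,4), (2,8).
By the shoelace formula its area is 6.48.

6.48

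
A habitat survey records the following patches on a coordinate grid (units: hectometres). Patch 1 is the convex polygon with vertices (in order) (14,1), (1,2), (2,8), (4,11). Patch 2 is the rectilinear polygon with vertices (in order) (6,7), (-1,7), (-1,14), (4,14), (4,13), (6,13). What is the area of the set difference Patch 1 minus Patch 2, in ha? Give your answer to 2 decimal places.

53.42

|Patch 1| = 64.5, |Patch 1∩Patch 2| = 11.0833.
|Patch 1 ∖ Patch 2| = |Patch 1| − |Patch 1∩Patch 2| = 64.5 − 11.0833 = 53.42.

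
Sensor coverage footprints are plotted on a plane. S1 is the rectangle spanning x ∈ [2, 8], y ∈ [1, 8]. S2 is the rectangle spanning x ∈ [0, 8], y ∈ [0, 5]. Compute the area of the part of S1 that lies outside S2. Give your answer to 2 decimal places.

|S1∩S2|: x∈[2,8], y∈[1,5] → 6·4 = 24.
|S1| = 42.
|S1 ∖ S2| = |S1| − |S1∩S2| = 42 − 24 = 18.00.

18.00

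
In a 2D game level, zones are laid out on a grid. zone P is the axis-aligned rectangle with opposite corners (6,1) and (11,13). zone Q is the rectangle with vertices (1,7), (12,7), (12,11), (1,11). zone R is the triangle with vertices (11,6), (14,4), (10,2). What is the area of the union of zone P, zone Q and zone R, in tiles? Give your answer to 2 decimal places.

By inclusion–exclusion:
Individual areas: |zone P| = 60, |zone Q| = 44, |zone R| = 7.
|zone P∩zone Q|: x∈[6,11], y∈[7,11] → 5·4 = 20.
|zone P∩zone R| = 1.75.
|zone Q∩zone R| = 0.
|zone P∩zone Q∩zone R| = 0.
|zone P ∪ zone Q ∪ zone R| = 111 − 21.75 + 0 = 89.25.

89.25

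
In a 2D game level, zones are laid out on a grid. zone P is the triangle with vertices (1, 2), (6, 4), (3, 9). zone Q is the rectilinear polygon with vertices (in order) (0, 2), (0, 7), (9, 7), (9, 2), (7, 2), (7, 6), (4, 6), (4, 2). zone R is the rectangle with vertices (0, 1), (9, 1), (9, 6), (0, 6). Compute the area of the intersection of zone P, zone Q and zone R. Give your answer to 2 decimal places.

7.91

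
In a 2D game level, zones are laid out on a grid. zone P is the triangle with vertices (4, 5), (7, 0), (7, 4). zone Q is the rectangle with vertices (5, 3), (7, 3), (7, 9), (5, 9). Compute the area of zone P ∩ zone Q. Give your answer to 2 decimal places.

2.63

The intersection is the polygon with vertices (5,3.333), (5,4.667), (7,4), (7,3), (5.2,3).
By the shoelace formula its area is 2.63.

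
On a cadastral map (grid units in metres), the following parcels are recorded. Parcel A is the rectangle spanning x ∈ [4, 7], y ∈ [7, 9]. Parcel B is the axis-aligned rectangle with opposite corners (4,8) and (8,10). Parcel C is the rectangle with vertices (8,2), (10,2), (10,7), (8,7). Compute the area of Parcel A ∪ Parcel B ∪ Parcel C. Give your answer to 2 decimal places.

21.00

By inclusion–exclusion:
Individual areas: |Parcel A| = 6, |Parcel B| = 8, |Parcel C| = 10.
|Parcel A∩Parcel B|: x∈[4,7], y∈[8,9] → 3·1 = 3.
|Parcel A∩Parcel C| = 0 (no overlap).
|Parcel B∩Parcel C| = 0 (no overlap).
|Parcel A∩Parcel B∩Parcel C| = 0.
|Parcel A ∪ Parcel B ∪ Parcel C| = 24 − 3 + 0 = 21.00.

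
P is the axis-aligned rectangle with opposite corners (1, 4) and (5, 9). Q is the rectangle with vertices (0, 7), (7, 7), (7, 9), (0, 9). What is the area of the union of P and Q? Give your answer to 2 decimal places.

By inclusion–exclusion:
Individual areas: |P| = 20, |Q| = 14.
|P∩Q|: x∈[1,5], y∈[7,9] → 4·2 = 8.
|P ∪ Q| = 34 − 8 = 26.00.

26.00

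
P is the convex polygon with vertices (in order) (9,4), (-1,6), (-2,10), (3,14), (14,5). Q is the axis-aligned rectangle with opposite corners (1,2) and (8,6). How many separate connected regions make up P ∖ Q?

P ∖ Q is a single connected region.

1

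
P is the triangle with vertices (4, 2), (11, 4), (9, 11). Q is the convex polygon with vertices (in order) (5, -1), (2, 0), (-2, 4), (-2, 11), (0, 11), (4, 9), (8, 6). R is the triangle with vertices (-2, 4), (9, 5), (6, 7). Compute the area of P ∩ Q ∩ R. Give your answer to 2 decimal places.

The intersection is the polygon with vertices (6.568,6.622), (7.889,5.741), (7.513,4.865), (5.489,4.681).
By the shoelace formula its area is 2.61.

2.61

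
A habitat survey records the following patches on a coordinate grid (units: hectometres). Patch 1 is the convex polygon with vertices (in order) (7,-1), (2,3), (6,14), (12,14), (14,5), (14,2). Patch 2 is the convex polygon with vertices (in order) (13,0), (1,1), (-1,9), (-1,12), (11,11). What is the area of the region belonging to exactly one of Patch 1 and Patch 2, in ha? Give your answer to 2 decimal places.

82.32

|Patch 1| = 128.5, |Patch 2| = 133, |Patch 1∩Patch 2| = 89.5905.
|Patch 1 △ Patch 2| = |Patch 1| + |Patch 2| − 2·|Patch 1∩Patch 2| = 128.5 + 133 − 179.181 = 82.32.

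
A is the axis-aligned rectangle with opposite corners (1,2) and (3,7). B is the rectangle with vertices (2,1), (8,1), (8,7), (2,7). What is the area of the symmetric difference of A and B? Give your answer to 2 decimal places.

|A∩B|: x∈[2,3], y∈[2,7] → 1·5 = 5.
|A △ B| = |A| + |B| − 2·|A∩B| = 10 + 36 − 10 = 36.00.

36.00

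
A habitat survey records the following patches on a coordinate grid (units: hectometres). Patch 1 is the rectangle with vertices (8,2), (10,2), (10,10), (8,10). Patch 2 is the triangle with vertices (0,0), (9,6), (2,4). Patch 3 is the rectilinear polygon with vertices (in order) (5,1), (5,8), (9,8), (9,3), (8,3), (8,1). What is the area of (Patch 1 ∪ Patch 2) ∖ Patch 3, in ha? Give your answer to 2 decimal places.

19.95

|Patch 1 ∪ Patch 2| = 27.8095.
|(Patch 1 ∪ Patch 2) ∩ Patch 3| = 7.8571.
|(Patch 1 ∪ Patch 2) ∖ Patch 3| = 27.8095 − 7.8571 = 19.95.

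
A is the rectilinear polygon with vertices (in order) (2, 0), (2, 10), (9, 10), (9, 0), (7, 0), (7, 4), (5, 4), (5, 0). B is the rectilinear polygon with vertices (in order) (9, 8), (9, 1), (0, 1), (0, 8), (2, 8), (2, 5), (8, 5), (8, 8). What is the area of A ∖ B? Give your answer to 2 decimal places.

37.00

|A| = 62, |A∩B| = 25.
|A ∖ B| = |A| − |A∩B| = 62 − 25 = 37.00.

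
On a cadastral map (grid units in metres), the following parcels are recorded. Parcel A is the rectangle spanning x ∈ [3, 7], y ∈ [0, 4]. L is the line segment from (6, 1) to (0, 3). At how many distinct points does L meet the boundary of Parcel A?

1

The segment meets the boundary at (3,2).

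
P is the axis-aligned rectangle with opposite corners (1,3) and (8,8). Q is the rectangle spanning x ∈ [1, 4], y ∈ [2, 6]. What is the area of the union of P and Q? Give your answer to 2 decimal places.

By inclusion–exclusion:
Individual areas: |P| = 35, |Q| = 12.
|P∩Q|: x∈[1,4], y∈[3,6] → 3·3 = 9.
|P ∪ Q| = 47 − 9 = 38.00.

38.00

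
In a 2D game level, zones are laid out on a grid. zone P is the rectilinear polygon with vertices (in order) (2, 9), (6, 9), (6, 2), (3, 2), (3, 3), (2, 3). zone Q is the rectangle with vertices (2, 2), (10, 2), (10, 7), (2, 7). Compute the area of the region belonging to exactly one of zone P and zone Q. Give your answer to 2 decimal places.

|zone P| = 27, |zone Q| = 40, |zone P∩zone Q| = 19.
|zone P △ zone Q| = |zone P| + |zone Q| − 2·|zone P∩zone Q| = 27 + 40 − 38 = 29.00.

29.00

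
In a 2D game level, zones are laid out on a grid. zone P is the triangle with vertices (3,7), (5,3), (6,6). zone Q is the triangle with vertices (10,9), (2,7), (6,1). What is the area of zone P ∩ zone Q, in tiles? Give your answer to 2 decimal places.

The intersection is the polygon with vertices (6,6), (5,3), (3,7).
By the shoelace formula its area is 5.00.

5.00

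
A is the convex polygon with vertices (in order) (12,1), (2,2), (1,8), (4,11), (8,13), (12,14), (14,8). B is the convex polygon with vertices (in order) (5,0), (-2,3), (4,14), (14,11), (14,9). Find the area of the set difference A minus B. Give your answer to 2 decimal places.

|A| = 123.5, |A∩B| = 93.9697.
|A ∖ B| = |A| − |A∩B| = 123.5 − 93.9697 = 29.53.

29.53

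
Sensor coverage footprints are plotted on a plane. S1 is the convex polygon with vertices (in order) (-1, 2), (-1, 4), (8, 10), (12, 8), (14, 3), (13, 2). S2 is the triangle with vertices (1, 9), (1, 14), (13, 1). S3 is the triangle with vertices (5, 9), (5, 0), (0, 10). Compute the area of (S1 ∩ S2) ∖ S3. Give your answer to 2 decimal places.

|S1 ∩ S2| = 13.2929.
|(S1 ∩ S2) ∩ S3| = 1.0417.
|(S1 ∩ S2) ∖ S3| = 13.2929 − 1.0417 = 12.25.

12.25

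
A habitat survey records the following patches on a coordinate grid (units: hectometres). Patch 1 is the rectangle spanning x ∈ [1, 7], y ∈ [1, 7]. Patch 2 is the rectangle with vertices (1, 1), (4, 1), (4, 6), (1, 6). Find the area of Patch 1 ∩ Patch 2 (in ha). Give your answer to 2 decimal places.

|Patch 1∩Patch 2|: x∈[1,4], y∈[1,6] → 3·5 = 15.

15.00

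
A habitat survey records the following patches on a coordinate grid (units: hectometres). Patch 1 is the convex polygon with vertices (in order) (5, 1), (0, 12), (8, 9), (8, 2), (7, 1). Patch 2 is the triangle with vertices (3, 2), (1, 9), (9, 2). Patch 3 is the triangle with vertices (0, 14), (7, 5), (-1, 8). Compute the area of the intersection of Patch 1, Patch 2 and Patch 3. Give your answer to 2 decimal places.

1.52

The intersection is the polygon with vertices (4.5,5.938), (2.397,6.726), (1.604,8.472).
By the shoelace formula its area is 1.52.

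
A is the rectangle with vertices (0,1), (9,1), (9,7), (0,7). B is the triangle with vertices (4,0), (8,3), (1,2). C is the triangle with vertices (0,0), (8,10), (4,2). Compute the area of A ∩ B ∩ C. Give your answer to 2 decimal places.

1.87

The intersection is the polygon with vertices (1.391,1.739), (1.677,2.097), (4.231,2.462), (4,2), (2.286,1.143).
By the shoelace formula its area is 1.87.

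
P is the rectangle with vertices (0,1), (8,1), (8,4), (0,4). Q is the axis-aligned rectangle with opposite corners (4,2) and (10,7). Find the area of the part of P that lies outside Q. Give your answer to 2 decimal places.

|P∩Q|: x∈[4,8], y∈[2,4] → 4·2 = 8.
|P| = 24.
|P ∖ Q| = |P| − |P∩Q| = 24 − 8 = 16.00.

16.00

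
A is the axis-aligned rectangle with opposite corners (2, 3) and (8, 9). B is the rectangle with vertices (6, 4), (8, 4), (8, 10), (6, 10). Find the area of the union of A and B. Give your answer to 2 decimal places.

By inclusion–exclusion:
Individual areas: |A| = 36, |B| = 12.
|A∩B|: x∈[6,8], y∈[4,9] → 2·5 = 10.
|A ∪ B| = 48 − 10 = 38.00.

38.00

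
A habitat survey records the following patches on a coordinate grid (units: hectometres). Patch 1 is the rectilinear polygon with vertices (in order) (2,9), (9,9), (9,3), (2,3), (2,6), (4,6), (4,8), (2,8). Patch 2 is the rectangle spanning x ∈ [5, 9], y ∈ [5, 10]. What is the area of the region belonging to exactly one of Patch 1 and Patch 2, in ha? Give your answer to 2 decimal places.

26.00

|Patch 1| = 38, |Patch 2| = 20, |Patch 1∩Patch 2| = 16.
|Patch 1 △ Patch 2| = |Patch 1| + |Patch 2| − 2·|Patch 1∩Patch 2| = 38 + 20 − 32 = 26.00.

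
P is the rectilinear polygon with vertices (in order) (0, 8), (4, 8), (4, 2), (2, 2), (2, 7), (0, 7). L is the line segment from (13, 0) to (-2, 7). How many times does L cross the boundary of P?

The segment meets the boundary at (2,5.133), (4,4.2).

2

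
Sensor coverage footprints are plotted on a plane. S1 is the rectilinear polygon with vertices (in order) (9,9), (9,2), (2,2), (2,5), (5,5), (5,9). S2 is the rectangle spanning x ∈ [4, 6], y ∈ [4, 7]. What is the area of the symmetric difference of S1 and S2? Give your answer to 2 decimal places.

|S1| = 37, |S2| = 6, |S1∩S2| = 4.
|S1 △ S2| = |S1| + |S2| − 2·|S1∩S2| = 37 + 6 − 8 = 35.00.

35.00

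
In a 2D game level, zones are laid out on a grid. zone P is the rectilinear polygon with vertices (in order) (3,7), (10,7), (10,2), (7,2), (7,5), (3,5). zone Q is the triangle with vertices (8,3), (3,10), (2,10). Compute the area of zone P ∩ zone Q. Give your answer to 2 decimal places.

0.97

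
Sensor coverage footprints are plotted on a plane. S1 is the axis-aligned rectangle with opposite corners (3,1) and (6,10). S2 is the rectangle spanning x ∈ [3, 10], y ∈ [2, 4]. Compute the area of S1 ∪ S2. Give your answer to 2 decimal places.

35.00

By inclusion–exclusion:
Individual areas: |S1| = 27, |S2| = 14.
|S1∩S2|: x∈[3,6], y∈[2,4] → 3·2 = 6.
|S1 ∪ S2| = 41 − 6 = 35.00.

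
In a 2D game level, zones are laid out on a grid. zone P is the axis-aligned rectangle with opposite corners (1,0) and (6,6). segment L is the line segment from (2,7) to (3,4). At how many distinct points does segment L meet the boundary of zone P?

1

The segment meets the boundary at (2.333,6).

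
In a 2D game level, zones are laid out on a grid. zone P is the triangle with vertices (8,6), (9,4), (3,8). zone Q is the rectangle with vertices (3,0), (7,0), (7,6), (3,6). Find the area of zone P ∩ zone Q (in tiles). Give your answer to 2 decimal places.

0.33

The intersection is the polygon with vertices (6,6), (7,6), (7,5.333).
By the shoelace formula its area is 0.33.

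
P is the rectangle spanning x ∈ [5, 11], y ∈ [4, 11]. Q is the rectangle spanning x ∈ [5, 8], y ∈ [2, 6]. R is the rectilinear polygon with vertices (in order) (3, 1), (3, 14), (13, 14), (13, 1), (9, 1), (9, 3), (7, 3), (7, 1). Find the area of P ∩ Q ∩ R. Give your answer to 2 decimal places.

6.00

The intersection is the polygon with vertices (8,6), (8,4), (5,4), (5,6).
By the shoelace formula its area is 6.00.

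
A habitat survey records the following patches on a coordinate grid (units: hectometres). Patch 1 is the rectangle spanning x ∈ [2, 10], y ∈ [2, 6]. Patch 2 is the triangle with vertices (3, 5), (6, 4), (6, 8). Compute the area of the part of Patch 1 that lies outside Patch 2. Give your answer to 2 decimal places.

|Patch 1| = 32, |Patch 1∩Patch 2| = 4.
|Patch 1 ∖ Patch 2| = |Patch 1| − |Patch 1∩Patch 2| = 32 − 4 = 28.00.

28.00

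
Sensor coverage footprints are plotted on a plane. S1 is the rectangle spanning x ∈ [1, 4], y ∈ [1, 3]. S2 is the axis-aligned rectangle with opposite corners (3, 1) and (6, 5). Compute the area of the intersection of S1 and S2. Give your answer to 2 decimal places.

2.00

|S1∩S2|: x∈[3,4], y∈[1,3] → 1·2 = 2.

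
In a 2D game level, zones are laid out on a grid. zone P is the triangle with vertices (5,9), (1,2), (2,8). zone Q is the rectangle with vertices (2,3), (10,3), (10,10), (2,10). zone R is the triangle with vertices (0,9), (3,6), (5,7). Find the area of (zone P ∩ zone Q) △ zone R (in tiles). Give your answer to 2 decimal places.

5.67

|zone P ∩ zone Q| = 6.375.
|(zone P ∩ zone Q) ∩ zone R| = 2.603.
|(zone P ∩ zone Q) △ zone R| = 6.375 + 4.5 − 5.2059 = 5.67.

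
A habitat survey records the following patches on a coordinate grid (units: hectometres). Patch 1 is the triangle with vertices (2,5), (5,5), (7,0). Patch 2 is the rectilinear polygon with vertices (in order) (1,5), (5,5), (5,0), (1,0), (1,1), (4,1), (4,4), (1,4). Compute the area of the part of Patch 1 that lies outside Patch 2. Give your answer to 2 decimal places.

|Patch 1| = 7.5, |Patch 1∩Patch 2| = 4.
|Patch 1 ∖ Patch 2| = |Patch 1| − |Patch 1∩Patch 2| = 7.5 − 4 = 3.50.

3.50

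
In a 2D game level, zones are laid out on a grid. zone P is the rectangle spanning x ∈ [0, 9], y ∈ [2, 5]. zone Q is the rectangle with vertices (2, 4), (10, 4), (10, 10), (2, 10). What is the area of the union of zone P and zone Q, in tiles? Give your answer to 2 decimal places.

By inclusion–exclusion:
Individual areas: |zone P| = 27, |zone Q| = 48.
|zone P∩zone Q|: x∈[2,9], y∈[4,5] → 7·1 = 7.
|zone P ∪ zone Q| = 75 − 7 = 68.00.

68.00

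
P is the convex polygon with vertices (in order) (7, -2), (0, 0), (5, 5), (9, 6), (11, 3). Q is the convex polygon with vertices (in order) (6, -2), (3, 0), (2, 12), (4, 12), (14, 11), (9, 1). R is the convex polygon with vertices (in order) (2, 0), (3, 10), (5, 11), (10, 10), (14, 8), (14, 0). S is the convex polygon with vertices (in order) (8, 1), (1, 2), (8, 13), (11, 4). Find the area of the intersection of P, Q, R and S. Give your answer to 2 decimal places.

25.01

The intersection is the polygon with vertices (5,5), (9,6), (10.429,3.857), (10,3), (8,1), (2.855,1.735), (2.769,2.769).
By the shoelace formula its area is 25.01.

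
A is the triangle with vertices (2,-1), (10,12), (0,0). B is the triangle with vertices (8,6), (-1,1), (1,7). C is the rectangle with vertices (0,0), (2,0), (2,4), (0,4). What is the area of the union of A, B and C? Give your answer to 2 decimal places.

By inclusion–exclusion:
Individual areas: |A| = 17, |B| = 22, |C| = 8.
|A∩B| = 3.8328.
|A∩C| = 2.4.
|B∩C| = 3.7778.
|A∩B∩C| = 0.
|A ∪ B ∪ C| = 47 − 10.0106 + 0 = 36.99.

36.99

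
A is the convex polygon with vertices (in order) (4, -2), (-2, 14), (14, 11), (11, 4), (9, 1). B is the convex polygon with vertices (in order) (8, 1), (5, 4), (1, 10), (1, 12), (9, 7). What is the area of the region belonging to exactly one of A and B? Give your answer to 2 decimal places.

|A| = 139, |B| = 36.5, |A∩B| = 36.5.
|A △ B| = |A| + |B| − 2·|A∩B| = 139 + 36.5 − 73 = 102.50.

102.50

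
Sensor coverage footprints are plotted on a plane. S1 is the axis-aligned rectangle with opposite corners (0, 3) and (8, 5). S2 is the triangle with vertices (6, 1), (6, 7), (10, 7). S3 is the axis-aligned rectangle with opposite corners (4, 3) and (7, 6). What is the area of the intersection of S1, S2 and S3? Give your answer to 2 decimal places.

The intersection is the polygon with vertices (6,3), (6,5), (7,5), (7,3).
By the shoelace formula its area is 2.00.

2.00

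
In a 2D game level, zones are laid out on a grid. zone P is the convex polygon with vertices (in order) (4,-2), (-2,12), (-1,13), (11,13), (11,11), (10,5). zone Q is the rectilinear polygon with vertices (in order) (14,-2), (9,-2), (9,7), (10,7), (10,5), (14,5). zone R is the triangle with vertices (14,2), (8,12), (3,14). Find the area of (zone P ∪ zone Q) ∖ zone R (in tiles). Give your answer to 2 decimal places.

140.14

|zone P ∪ zone Q| = 155.9167.
|(zone P ∪ zone Q) ∩ zone R| = 15.773.
|(zone P ∪ zone Q) ∖ zone R| = 155.9167 − 15.773 = 140.14.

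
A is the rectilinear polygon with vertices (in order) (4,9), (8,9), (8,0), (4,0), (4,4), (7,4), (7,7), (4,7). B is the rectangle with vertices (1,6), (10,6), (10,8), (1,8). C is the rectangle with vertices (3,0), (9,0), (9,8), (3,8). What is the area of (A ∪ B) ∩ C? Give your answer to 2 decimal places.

|A ∪ B| = 40.
|(A ∪ B) ∩ C| = 30.00.

30.00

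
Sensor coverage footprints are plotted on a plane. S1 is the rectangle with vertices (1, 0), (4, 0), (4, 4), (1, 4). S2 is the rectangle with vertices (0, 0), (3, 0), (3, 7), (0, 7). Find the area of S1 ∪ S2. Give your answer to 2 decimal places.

By inclusion–exclusion:
Individual areas: |S1| = 12, |S2| = 21.
|S1∩S2|: x∈[1,3], y∈[0,4] → 2·4 = 8.
|S1 ∪ S2| = 33 − 8 = 25.00.

25.00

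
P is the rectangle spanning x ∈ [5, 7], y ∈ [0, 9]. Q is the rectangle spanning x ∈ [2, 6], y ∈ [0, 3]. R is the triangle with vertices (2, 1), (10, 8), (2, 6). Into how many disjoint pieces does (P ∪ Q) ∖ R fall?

(P ∪ Q) ∖ R splits into 2 disjoint pieces (area 4, area 15.7143).

2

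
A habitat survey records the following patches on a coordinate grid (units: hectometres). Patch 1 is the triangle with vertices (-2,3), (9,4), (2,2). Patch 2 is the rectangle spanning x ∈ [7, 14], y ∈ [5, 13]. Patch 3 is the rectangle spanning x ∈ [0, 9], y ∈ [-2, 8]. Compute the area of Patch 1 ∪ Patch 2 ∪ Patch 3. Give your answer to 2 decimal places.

By inclusion–exclusion:
Individual areas: |Patch 1| = 7.5, |Patch 2| = 56, |Patch 3| = 90.
|Patch 1∩Patch 2| = 0.
|Patch 1∩Patch 3| = 6.8182.
|Patch 2∩Patch 3|: x∈[7,9], y∈[5,8] → 2·3 = 6.
|Patch 1∩Patch 2∩Patch 3| = 0.
|Patch 1 ∪ Patch 2 ∪ Patch 3| = 153.5 − 12.8182 + 0 = 140.68.

140.68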